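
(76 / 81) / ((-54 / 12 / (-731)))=111112 / 729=152.42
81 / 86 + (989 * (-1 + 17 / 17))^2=81 / 86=0.94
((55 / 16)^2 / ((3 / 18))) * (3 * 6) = 81675 / 64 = 1276.17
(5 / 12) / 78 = 5 / 936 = 0.01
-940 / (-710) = 94 / 71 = 1.32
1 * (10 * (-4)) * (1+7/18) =-500/9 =-55.56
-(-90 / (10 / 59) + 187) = 344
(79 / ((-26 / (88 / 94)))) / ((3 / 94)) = -3476 / 39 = -89.13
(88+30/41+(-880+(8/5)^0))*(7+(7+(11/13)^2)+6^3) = -30813351/169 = -182327.52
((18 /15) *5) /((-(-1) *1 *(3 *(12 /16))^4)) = 0.23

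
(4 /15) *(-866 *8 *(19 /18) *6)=-526528 /45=-11700.62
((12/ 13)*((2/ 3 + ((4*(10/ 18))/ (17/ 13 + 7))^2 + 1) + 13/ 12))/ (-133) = -666439/ 34031907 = -0.02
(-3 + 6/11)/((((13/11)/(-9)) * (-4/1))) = -4.67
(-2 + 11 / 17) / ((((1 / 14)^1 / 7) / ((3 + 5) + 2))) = -22540 / 17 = -1325.88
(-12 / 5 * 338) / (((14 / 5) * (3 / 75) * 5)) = -10140 / 7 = -1448.57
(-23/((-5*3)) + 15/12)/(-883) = -167/52980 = -0.00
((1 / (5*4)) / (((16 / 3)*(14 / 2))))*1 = 3 / 2240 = 0.00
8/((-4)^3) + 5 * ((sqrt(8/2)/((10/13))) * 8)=831/8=103.88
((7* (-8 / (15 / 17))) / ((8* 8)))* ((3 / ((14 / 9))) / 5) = -153 / 400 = -0.38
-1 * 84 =-84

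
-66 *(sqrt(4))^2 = -264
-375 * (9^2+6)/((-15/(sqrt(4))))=4350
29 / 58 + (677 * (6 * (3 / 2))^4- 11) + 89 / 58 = 128811853 / 29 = 4441788.03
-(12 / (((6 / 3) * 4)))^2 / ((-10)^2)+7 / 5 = 551 / 400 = 1.38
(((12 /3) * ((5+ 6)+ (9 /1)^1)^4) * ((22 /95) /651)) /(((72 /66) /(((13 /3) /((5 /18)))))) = 40268800 /12369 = 3255.62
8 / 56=1 / 7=0.14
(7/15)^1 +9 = 142/15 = 9.47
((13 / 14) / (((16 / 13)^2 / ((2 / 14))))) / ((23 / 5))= 10985 / 577024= 0.02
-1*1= -1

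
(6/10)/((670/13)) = 39/3350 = 0.01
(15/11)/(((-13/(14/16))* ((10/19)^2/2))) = -7581/11440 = -0.66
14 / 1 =14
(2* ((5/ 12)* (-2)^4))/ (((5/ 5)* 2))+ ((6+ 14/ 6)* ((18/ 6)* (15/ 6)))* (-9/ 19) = -2615/ 114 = -22.94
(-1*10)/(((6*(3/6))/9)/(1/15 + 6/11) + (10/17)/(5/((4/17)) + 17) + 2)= -2627010/672497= -3.91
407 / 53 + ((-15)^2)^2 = 2683532 / 53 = 50632.68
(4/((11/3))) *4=48/11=4.36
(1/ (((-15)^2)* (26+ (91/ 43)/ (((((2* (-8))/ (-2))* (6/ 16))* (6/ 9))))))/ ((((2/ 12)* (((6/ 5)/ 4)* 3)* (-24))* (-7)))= 43/ 6597045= 0.00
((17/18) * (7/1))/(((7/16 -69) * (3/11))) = -10472/29619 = -0.35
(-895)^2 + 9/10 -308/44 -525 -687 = 7998069/10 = 799806.90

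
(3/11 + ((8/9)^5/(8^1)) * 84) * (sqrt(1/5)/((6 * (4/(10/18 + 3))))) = 5282468 * sqrt(5)/29229255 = 0.40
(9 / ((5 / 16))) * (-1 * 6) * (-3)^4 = -69984 / 5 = -13996.80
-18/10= -9/5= -1.80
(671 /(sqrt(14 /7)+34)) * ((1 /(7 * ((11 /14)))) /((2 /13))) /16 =13481 /9232- 793 * sqrt(2) /18464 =1.40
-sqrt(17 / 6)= -sqrt(102) / 6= -1.68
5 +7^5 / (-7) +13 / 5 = -11967 / 5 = -2393.40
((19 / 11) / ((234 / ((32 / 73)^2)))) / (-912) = -32 / 20575269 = -0.00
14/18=7/9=0.78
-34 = -34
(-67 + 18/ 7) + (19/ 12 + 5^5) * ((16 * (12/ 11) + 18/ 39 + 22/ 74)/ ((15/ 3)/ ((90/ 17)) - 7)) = -76447663471/ 8074066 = -9468.30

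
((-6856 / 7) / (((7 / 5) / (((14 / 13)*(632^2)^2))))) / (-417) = 10938030298562560 / 37947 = 288244928414.96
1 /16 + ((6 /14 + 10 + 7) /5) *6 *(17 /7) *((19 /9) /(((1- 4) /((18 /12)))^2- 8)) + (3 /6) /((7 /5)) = -310313 /11760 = -26.39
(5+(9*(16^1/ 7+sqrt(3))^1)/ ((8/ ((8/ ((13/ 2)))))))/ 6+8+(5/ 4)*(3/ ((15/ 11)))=3*sqrt(3)/ 13+13225/ 1092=12.51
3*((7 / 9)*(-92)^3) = -5450816 / 3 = -1816938.67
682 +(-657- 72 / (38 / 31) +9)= -24.74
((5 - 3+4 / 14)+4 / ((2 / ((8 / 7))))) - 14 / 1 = -66 / 7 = -9.43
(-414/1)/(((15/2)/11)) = -607.20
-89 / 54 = -1.65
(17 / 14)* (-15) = -255 / 14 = -18.21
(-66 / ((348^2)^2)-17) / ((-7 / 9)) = 41554173323 / 1901171328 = 21.86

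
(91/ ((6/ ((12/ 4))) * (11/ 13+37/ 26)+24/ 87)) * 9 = 102921/ 605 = 170.12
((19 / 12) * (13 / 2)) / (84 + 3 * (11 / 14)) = 133 / 1116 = 0.12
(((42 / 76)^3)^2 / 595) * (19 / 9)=1361367 / 13469978560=0.00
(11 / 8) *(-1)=-11 / 8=-1.38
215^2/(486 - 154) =46225/332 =139.23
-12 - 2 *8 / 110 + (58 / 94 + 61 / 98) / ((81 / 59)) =-76898581 / 6839910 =-11.24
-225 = -225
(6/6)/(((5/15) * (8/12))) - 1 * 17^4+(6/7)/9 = -3507689/42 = -83516.40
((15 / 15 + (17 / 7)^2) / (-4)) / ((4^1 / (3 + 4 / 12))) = -845 / 588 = -1.44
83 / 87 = 0.95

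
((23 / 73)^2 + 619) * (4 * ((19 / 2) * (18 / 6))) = 376106520 / 5329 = 70577.32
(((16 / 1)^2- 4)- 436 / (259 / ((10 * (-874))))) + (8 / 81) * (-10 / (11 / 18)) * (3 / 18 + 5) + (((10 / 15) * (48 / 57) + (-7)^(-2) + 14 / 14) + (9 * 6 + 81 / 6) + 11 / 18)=15026.24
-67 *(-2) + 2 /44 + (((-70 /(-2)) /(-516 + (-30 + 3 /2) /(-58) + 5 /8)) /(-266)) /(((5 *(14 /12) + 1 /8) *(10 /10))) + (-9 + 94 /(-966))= 39173627722529 /313518971766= 124.95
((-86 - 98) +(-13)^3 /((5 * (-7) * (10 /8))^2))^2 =32150623703104 /937890625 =34279.72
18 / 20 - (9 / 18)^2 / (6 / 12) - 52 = -258 / 5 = -51.60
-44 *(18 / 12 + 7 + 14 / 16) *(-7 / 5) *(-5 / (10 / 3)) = -3465 / 4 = -866.25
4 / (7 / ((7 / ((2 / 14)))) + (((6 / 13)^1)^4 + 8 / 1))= 0.49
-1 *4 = -4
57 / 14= 4.07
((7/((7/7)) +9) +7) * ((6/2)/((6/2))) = 23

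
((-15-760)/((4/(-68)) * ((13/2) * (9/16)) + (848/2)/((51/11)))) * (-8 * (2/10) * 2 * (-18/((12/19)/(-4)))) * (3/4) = 346049280/148897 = 2324.08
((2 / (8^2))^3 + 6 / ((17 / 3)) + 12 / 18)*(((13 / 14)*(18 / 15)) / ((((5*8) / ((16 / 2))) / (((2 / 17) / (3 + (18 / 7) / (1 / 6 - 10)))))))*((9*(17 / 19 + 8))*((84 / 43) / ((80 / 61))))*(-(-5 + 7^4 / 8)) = -52176551457949191 / 89748629094400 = -581.36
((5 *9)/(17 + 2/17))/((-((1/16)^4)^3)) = -739959990321827.63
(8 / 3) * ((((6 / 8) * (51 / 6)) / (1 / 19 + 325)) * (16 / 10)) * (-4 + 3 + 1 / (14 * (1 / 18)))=0.02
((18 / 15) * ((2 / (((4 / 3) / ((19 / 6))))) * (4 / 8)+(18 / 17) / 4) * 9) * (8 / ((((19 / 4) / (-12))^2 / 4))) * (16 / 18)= 158810112 / 30685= 5175.50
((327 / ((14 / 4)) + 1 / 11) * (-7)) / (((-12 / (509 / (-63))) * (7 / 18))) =-3665309 / 3234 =-1133.37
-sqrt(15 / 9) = -1.29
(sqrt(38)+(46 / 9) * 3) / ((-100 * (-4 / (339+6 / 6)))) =18.27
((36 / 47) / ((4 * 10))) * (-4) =-18 / 235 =-0.08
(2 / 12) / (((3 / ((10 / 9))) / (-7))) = -35 / 81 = -0.43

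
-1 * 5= -5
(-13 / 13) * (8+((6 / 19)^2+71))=-28555 / 361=-79.10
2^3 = 8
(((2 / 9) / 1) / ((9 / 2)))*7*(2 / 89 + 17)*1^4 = 14140 / 2403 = 5.88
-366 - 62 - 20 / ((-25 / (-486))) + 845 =141 / 5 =28.20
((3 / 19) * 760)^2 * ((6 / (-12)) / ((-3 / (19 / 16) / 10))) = 28500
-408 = -408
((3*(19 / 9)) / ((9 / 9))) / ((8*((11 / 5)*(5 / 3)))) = 19 / 88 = 0.22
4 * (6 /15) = 8 /5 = 1.60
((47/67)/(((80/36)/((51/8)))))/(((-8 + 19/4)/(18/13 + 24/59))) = -14820651/13361140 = -1.11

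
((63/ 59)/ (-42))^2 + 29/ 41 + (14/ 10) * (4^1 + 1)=4400353/ 570884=7.71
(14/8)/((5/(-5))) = -7/4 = -1.75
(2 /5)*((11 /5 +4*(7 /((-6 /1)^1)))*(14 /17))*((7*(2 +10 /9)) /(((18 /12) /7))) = -2842784 /34425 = -82.58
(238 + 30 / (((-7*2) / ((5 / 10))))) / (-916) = -3317 / 12824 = -0.26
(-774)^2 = 599076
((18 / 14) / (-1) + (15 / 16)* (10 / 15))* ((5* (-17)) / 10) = 629 / 112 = 5.62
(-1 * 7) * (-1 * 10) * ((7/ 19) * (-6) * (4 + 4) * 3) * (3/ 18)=-11760/ 19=-618.95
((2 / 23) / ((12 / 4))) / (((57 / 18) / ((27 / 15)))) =36 / 2185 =0.02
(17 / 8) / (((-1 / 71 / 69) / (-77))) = 6412791 / 8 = 801598.88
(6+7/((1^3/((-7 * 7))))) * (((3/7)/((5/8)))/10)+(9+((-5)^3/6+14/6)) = -11413/350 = -32.61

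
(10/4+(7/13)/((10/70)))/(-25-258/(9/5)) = -0.04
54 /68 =27 /34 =0.79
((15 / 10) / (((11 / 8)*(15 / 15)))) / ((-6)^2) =0.03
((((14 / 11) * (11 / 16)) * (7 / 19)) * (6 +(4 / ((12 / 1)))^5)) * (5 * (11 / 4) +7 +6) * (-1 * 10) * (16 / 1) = -38247685 / 4617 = -8284.10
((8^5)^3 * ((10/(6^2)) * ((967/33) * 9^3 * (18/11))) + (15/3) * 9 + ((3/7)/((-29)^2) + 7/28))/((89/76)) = 18495249103407917413155661/63397103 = 291736502587632709.54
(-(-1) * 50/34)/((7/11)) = 275/119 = 2.31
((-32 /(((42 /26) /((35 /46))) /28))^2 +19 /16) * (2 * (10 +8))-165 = 13567331719 /2116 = 6411782.48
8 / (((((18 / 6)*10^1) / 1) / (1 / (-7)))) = -4 / 105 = -0.04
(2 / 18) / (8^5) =1 / 294912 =0.00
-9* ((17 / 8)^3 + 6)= -71865 / 512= -140.36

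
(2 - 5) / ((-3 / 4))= 4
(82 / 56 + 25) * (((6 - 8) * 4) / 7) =-1482 / 49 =-30.24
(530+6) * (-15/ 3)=-2680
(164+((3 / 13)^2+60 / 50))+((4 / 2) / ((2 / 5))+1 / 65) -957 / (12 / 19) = -4546037 / 3380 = -1344.98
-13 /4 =-3.25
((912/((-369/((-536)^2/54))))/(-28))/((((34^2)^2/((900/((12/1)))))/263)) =4486306600/647204229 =6.93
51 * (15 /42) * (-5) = -1275 /14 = -91.07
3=3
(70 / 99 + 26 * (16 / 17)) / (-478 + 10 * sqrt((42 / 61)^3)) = -1149362100833 / 21817620150183 - 90468490 * sqrt(2562) / 7272540050061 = -0.05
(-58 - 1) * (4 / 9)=-236 / 9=-26.22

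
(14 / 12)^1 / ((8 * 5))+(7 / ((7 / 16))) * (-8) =-30713 / 240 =-127.97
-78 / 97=-0.80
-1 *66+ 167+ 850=951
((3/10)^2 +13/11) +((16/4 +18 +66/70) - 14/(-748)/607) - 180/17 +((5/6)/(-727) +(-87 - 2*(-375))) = 10659567069397/15754017300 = 676.63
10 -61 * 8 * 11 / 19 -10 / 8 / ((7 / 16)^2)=-259802 / 931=-279.06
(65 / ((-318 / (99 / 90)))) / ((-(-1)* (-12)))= 143 / 7632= 0.02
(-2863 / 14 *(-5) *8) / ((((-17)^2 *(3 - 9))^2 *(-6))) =-2045 / 4510134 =-0.00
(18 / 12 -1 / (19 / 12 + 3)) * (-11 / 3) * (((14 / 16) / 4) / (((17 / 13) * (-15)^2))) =-0.00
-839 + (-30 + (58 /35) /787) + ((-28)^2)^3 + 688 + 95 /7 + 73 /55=29202060466651 /60599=481890137.90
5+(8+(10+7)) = 30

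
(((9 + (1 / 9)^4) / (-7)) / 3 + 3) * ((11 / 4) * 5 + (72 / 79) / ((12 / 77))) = 2194136549 / 43538796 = 50.39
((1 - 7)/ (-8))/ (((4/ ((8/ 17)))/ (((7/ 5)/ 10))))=21/ 1700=0.01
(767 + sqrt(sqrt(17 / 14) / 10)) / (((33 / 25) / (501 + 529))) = 2575 * 34^(1 / 4) * sqrt(5) * 7^(3 / 4) / 231 + 19750250 / 33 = 598751.45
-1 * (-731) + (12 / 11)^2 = 88595 / 121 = 732.19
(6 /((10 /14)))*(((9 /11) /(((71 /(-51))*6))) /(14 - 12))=-3213 /7810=-0.41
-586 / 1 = -586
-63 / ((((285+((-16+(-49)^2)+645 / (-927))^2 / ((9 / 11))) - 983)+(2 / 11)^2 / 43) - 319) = -40239799083 / 4437365357100491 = -0.00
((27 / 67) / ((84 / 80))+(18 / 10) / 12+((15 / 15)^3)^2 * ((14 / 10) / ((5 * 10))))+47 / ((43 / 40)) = 446524863 / 10083500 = 44.28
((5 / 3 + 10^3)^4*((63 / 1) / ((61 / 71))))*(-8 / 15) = -64841682713297000 / 1647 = -39369570560593.20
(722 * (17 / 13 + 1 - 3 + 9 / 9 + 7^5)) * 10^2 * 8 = 126202712000 / 13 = 9707900923.08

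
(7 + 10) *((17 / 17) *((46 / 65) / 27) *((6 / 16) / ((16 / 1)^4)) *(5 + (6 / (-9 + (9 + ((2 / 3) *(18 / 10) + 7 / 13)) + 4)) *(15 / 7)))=1478371 / 80081584128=0.00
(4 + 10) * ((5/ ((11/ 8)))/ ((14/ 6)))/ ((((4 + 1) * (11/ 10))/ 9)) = 4320/ 121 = 35.70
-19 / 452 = -0.04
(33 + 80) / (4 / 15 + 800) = 1695 / 12004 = 0.14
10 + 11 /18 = 191 /18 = 10.61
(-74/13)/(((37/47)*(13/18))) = -1692/169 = -10.01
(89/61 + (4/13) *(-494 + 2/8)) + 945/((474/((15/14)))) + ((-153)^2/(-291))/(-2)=-2627744579/24307036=-108.11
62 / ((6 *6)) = 31 / 18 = 1.72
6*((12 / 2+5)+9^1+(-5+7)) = 132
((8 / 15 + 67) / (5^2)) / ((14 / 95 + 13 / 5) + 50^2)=19247 / 17832075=0.00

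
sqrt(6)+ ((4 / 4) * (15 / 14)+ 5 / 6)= 40 / 21+ sqrt(6)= 4.35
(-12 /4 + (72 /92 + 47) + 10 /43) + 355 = 400.02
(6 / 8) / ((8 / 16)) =3 / 2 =1.50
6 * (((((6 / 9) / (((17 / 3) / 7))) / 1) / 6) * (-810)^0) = 14 / 17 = 0.82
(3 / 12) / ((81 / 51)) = 17 / 108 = 0.16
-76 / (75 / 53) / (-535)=4028 / 40125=0.10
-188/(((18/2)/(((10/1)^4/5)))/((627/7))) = -78584000/21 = -3742095.24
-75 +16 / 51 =-3809 / 51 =-74.69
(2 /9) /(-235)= -0.00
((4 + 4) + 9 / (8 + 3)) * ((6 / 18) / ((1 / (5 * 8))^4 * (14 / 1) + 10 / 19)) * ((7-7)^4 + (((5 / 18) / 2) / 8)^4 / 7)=719921875 / 9932680383284736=0.00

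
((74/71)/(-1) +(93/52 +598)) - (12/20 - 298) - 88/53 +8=882974087/978380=902.49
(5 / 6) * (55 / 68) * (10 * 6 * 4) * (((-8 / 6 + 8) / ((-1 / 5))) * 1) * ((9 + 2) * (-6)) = 6050000 / 17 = 355882.35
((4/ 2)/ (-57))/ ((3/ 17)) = -34/ 171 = -0.20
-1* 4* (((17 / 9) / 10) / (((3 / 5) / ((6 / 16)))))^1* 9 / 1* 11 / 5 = -187 / 20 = -9.35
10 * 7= 70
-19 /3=-6.33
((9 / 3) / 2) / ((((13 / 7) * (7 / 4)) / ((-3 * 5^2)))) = -450 / 13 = -34.62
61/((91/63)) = 549/13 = 42.23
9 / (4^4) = 9 / 256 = 0.04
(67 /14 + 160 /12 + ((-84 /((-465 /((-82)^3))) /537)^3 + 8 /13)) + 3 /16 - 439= -5357827546731376300863709 /839613333108186000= -6381303.55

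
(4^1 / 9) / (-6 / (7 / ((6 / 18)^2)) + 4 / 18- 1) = -28 / 55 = -0.51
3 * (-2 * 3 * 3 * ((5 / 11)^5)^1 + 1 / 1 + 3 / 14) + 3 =12615243 / 2254714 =5.60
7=7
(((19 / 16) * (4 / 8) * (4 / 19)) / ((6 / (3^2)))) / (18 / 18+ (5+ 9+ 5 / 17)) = 51 / 4160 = 0.01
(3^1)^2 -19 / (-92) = 847 / 92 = 9.21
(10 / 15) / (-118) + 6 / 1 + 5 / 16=17861 / 2832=6.31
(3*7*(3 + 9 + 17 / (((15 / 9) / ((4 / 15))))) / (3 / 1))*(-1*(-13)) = 33488 / 25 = 1339.52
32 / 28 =1.14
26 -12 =14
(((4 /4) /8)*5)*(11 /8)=55 /64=0.86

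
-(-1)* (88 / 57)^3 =681472 / 185193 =3.68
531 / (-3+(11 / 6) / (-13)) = -41418 / 245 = -169.05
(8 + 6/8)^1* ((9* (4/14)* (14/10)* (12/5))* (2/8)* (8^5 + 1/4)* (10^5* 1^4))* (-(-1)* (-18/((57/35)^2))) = -151733381625000/361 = -420314076523.55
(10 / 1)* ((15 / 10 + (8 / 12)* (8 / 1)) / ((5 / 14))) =191.33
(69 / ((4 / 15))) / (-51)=-345 / 68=-5.07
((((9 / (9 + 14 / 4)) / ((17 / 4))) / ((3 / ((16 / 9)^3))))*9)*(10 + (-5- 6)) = -32768 / 11475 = -2.86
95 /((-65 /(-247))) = 361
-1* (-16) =16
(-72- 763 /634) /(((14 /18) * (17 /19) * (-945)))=881809 /7921830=0.11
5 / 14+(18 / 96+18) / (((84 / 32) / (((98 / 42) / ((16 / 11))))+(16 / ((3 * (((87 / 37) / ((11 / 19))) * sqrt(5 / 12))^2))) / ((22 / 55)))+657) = 855409554583 / 2223716505136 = 0.38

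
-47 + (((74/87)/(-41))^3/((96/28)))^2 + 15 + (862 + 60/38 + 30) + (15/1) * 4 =324599100155477507154529489/352220611248088363837899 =921.58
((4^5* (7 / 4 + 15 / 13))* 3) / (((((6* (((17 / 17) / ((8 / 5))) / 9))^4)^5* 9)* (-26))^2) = 5260693493649352392011759142098285855225413632 / 19981598597951233386993408203125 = 263276907894083.38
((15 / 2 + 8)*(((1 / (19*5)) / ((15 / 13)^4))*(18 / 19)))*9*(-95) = -885391 / 11875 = -74.56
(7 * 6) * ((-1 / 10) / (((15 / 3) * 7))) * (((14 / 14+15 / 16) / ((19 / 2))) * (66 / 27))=-341 / 5700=-0.06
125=125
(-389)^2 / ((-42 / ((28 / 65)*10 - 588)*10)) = 41007991 / 195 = 210297.39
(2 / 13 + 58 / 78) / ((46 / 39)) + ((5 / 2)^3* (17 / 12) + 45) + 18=189659 / 2208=85.90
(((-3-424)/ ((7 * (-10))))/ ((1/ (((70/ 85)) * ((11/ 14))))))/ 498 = 671/ 84660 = 0.01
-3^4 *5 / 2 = -405 / 2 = -202.50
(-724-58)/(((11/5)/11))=-3910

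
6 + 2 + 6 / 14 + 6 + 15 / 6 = 237 / 14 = 16.93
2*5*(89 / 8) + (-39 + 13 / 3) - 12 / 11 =9965 / 132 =75.49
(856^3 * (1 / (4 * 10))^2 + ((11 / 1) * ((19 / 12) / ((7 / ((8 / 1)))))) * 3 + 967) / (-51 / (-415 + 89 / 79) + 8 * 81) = 749632995256 / 1236143825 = 606.43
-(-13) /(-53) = -13 /53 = -0.25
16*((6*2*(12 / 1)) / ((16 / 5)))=720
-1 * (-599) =599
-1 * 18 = -18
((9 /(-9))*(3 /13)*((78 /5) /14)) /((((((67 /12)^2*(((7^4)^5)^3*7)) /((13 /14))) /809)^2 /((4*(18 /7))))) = -371555544642048 /3059301340037998387275909795673764735700952083933584629599752761641908800608173945251426311845804399159306338612645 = -0.00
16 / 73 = 0.22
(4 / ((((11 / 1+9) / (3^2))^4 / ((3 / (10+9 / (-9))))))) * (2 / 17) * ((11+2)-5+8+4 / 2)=19683 / 170000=0.12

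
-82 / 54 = -41 / 27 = -1.52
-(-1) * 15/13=1.15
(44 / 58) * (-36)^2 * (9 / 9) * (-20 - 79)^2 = 279446112 / 29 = 9636072.83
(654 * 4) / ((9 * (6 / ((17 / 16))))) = 1853 / 36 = 51.47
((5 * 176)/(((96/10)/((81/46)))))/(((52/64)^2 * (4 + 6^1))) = 95040/3887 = 24.45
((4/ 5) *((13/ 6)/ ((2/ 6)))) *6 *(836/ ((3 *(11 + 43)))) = 21736/ 135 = 161.01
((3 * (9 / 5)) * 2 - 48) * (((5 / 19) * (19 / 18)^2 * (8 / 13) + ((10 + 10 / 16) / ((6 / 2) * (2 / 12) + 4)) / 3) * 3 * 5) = -126325 / 234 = -539.85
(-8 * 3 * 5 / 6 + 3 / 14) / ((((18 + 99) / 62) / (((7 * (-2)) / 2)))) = 8587 / 117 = 73.39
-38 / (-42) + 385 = 8104 / 21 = 385.90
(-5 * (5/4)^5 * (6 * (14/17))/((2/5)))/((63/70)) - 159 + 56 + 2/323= -77502181/248064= -312.43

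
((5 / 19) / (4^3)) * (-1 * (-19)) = 5 / 64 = 0.08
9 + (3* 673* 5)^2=101909034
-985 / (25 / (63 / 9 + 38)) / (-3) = 591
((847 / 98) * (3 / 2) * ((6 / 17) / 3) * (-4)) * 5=-3630 / 119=-30.50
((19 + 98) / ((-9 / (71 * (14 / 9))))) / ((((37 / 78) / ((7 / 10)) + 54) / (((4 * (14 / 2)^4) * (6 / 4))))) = -5646681404 / 14927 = -378286.42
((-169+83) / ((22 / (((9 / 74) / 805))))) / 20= -387 / 13105400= -0.00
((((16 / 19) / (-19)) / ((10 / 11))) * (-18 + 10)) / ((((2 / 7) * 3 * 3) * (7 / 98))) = 34496 / 16245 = 2.12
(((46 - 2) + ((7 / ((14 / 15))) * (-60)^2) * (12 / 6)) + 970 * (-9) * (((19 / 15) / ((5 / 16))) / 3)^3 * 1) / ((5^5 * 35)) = 8229561484 / 27685546875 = 0.30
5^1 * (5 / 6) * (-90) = -375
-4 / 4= -1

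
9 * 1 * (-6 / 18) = -3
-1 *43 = -43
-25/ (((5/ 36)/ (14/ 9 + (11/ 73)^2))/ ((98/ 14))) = -10597300/ 5329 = -1988.61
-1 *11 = -11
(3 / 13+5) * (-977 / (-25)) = 66436 / 325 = 204.42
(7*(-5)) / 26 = -35 / 26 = -1.35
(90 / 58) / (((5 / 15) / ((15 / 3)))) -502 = -13883 / 29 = -478.72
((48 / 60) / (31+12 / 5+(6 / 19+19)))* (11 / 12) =209 / 15024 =0.01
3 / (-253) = -3 / 253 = -0.01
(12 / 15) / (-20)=-1 / 25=-0.04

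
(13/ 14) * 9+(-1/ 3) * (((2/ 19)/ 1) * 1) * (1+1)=6613/ 798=8.29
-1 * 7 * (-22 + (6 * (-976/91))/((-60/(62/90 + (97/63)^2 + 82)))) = -625098478/1289925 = -484.60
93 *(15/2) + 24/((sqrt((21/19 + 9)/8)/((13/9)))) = 26 *sqrt(114)/9 + 1395/2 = 728.34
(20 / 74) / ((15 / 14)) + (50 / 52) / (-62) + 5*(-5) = -4430939 / 178932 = -24.76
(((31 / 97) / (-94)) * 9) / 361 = -279 / 3291598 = -0.00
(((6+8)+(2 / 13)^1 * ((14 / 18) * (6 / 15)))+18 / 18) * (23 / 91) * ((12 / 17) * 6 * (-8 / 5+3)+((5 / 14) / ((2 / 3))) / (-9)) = 8485678259 / 380097900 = 22.32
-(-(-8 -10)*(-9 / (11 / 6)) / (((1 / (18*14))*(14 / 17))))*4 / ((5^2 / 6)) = 7138368 / 275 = 25957.70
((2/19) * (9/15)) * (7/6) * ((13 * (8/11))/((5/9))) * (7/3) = 15288/5225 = 2.93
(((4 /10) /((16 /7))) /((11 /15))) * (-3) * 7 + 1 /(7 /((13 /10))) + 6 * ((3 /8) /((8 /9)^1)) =-28267 /12320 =-2.29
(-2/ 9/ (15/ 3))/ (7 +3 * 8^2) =-2/ 8955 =-0.00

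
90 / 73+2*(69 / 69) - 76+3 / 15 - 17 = -32692 / 365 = -89.57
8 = 8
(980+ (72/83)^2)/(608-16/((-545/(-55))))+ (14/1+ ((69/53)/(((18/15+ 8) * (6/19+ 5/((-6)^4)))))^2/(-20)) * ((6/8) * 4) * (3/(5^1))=26.80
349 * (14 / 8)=2443 / 4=610.75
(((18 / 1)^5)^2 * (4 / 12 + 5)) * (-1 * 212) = -4037008277569536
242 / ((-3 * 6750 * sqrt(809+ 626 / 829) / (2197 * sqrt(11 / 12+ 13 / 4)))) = -265837 * sqrt(3338981538) / 8156137050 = -1.88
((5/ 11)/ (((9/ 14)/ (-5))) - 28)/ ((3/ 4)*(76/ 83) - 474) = 259126/ 3889215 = 0.07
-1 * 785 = -785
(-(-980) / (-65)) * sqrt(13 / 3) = -196 * sqrt(39) / 39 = -31.39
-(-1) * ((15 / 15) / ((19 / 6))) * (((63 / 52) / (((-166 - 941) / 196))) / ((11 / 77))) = -4802 / 10127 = -0.47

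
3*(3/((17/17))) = 9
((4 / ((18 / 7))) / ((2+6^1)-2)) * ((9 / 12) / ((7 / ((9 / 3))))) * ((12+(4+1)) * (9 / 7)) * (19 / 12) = 323 / 112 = 2.88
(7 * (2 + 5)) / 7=7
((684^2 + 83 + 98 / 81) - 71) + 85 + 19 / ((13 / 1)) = 492757322 / 1053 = 467955.67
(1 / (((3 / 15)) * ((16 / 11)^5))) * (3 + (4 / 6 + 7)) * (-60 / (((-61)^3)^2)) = -4026275 / 422054906765312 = -0.00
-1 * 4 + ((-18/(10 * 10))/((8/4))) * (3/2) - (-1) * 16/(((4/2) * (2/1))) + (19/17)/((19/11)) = 1741/3400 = 0.51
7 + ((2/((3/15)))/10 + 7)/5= 43/5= 8.60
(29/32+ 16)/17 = 541/544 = 0.99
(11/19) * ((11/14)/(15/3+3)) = 0.06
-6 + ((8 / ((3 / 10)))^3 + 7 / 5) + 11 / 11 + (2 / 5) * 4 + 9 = 512189 / 27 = 18969.96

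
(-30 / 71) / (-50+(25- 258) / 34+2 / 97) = 98940 / 13307743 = 0.01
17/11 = 1.55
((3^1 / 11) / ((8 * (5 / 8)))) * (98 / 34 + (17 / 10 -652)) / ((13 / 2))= -330183 / 60775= -5.43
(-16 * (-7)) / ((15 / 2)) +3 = 269 / 15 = 17.93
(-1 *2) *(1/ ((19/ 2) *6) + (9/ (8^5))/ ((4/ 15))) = -138767/ 3735552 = -0.04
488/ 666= 244/ 333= 0.73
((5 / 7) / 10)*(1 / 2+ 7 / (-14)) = 0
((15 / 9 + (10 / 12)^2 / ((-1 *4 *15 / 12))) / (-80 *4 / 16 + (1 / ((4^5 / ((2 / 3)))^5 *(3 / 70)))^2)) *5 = -251278229742933318243031952916480 / 657892092417861778672665476726539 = -0.38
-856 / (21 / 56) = -2282.67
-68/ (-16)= 17/ 4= 4.25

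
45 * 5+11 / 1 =236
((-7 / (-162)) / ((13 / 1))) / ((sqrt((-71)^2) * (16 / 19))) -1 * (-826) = 1976135749 / 2392416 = 826.00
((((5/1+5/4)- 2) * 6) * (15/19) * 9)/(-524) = -0.35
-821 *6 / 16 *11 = -27093 / 8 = -3386.62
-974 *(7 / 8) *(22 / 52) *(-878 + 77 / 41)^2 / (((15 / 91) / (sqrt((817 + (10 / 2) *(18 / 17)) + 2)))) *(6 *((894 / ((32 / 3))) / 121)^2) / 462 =-1395898135397531451 *sqrt(2941) / 252021975040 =-300374339.39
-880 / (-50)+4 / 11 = 988 / 55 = 17.96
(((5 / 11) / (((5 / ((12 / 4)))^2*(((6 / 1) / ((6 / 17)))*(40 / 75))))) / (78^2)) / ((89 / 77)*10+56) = 7 / 159417024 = 0.00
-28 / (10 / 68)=-190.40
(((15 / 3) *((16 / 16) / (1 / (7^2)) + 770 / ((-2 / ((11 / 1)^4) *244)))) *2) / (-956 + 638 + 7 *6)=9374715 / 11224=835.24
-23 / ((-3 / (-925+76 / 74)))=-786301 / 111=-7083.79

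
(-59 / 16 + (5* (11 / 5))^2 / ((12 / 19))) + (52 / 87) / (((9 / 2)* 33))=77682311 / 413424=187.90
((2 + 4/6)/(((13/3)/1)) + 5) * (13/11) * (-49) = -3577/11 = -325.18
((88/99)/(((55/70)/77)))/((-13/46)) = -36064/117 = -308.24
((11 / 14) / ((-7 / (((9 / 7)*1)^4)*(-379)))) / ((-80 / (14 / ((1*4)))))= -72171 / 2038352960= -0.00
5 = 5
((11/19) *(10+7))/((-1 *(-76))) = 0.13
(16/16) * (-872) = -872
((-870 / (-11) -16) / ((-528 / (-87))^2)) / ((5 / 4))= 291827 / 212960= 1.37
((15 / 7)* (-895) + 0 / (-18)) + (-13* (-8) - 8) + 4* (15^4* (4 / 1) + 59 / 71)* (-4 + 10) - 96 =2414476737 / 497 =4858102.09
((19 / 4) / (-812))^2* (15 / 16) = 5415 / 168792064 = 0.00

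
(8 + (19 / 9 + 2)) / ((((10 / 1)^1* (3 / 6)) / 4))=436 / 45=9.69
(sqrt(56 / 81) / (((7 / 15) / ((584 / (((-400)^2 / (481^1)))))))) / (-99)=-35113 * sqrt(14) / 4158000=-0.03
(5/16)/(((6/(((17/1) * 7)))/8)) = 595/12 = 49.58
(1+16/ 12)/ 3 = 7/ 9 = 0.78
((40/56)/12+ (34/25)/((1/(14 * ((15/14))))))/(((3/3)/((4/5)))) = 8593/525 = 16.37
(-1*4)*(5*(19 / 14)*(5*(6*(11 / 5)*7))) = -12540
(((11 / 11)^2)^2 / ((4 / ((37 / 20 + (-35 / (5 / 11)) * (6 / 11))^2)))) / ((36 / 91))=58677619 / 57600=1018.71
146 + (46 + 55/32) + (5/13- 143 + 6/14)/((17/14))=541883/7072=76.62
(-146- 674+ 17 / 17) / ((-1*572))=1.43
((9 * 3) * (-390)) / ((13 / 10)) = -8100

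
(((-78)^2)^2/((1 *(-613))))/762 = -6169176/77851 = -79.24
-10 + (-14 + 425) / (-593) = -10.69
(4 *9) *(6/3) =72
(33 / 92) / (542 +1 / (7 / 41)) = 231 / 352820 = 0.00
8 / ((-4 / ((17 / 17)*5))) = -10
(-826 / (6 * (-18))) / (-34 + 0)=-413 / 1836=-0.22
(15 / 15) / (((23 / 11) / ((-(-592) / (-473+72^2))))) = 6512 / 108353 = 0.06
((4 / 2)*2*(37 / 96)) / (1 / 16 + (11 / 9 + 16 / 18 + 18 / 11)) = 2442 / 6035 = 0.40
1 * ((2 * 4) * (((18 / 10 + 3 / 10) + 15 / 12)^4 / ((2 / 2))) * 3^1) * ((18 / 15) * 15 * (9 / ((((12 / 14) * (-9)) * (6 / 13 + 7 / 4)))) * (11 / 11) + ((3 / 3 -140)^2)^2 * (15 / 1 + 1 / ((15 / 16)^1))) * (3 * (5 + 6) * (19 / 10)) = 26143927502882379501729 / 23000000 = 1136692500125320.85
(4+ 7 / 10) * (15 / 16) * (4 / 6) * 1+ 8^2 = 1071 / 16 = 66.94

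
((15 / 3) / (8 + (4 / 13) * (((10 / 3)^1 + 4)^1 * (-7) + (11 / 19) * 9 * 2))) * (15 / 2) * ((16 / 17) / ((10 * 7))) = -2223 / 20230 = -0.11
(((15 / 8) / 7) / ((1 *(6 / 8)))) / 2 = 5 / 28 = 0.18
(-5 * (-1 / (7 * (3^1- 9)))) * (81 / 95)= -27 / 266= -0.10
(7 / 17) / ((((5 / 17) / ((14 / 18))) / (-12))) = -196 / 15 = -13.07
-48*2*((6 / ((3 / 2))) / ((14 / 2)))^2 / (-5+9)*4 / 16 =-96 / 49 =-1.96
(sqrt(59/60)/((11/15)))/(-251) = -sqrt(885)/5522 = -0.01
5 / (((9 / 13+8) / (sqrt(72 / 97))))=390 * sqrt(194) / 10961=0.50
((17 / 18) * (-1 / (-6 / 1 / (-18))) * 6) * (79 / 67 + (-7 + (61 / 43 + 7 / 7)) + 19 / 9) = 569143 / 25929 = 21.95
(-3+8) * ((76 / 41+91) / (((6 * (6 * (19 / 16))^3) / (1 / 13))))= 60160 / 3655847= 0.02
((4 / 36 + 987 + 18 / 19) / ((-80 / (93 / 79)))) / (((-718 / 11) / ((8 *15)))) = 28807339 / 1077718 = 26.73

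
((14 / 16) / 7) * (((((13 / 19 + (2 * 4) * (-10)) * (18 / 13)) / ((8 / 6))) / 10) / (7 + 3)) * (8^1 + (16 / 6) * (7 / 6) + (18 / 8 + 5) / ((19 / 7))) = -1.42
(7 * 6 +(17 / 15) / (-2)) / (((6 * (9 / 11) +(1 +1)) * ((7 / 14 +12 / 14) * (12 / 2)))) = 95711 / 129960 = 0.74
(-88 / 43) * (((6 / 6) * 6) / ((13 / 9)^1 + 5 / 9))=-6.14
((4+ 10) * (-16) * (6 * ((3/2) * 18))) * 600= -21772800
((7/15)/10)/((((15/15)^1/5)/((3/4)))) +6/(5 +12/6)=289/280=1.03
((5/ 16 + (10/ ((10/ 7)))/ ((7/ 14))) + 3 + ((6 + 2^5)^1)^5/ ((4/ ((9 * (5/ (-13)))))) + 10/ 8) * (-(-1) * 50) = -356558159475/ 104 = -3428443841.11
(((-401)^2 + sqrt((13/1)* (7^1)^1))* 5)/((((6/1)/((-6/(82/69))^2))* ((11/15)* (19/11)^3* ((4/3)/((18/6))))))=1166564025* sqrt(91)/92239832 + 187584661784025/92239832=2033782.87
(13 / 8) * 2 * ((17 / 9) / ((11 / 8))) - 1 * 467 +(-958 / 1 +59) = -1361.54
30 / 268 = 0.11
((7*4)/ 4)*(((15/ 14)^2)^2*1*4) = 50625/ 1372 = 36.90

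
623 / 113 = 5.51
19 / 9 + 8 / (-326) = 3061 / 1467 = 2.09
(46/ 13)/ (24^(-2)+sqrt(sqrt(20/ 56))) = 46/ (13 *(1/ 576+14^(3/ 4) *5^(1/ 4)/ 14)) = 4.57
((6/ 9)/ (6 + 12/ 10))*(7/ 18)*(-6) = -35/ 162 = -0.22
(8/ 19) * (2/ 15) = 16/ 285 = 0.06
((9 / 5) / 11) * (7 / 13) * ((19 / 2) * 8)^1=4788 / 715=6.70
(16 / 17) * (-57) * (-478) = 435936 / 17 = 25643.29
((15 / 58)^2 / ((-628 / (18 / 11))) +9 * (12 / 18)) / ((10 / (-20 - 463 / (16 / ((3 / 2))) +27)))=-16243248063 / 743632384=-21.84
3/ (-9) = -1/ 3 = -0.33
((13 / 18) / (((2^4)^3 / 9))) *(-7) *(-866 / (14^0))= 39403 / 4096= 9.62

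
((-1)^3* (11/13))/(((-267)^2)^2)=-11/66067579773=-0.00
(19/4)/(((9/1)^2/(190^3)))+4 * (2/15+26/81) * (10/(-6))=97740014/243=402222.28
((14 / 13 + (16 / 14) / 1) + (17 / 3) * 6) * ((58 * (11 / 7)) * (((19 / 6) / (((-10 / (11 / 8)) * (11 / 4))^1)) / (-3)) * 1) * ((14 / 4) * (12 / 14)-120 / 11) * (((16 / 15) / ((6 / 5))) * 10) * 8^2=-13482696704 / 17199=-783923.29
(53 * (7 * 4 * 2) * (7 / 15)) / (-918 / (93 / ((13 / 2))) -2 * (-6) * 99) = 13144 / 10665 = 1.23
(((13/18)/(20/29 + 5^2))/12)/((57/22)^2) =45617/130707270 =0.00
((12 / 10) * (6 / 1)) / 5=36 / 25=1.44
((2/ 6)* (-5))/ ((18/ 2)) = -5/ 27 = -0.19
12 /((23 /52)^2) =32448 /529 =61.34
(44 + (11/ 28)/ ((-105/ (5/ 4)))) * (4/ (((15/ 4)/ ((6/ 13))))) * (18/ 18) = 206954/ 9555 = 21.66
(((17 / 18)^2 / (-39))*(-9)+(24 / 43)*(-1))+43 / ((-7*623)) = -95350105 / 263282292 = -0.36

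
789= 789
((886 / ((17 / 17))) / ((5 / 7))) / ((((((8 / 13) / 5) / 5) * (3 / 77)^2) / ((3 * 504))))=50193313170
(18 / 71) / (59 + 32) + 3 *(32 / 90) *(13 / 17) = 1348478 / 1647555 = 0.82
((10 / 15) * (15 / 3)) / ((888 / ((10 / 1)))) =25 / 666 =0.04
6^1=6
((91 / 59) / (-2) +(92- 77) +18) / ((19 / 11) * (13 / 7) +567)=292831 / 5180908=0.06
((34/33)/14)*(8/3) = 136/693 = 0.20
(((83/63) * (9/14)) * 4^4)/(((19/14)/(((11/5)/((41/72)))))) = 16828416/27265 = 617.22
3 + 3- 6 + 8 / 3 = 8 / 3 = 2.67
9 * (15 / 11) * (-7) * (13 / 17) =-12285 / 187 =-65.70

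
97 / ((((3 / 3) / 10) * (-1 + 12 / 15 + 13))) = 2425 / 32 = 75.78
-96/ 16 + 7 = 1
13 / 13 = 1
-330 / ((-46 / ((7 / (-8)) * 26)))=-15015 / 92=-163.21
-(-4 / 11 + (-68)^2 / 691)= -48100 / 7601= -6.33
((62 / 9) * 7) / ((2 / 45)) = 1085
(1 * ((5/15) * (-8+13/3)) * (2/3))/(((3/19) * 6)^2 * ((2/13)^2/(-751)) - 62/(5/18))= 2519976745/690290444574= 0.00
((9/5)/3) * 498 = 1494/5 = 298.80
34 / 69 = 0.49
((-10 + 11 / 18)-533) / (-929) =9763 / 16722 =0.58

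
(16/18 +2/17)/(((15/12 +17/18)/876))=539616/1343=401.80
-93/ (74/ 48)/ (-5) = 2232/ 185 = 12.06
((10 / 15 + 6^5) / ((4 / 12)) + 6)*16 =373376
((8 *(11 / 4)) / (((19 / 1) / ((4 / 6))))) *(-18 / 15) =-88 / 95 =-0.93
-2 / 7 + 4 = 26 / 7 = 3.71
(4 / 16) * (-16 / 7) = -0.57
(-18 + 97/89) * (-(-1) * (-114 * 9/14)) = 110295/89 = 1239.27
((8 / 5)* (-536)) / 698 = -2144 / 1745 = -1.23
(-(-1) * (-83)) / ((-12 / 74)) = 3071 / 6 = 511.83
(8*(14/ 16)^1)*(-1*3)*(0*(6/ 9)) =0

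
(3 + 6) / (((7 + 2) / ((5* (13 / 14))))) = 65 / 14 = 4.64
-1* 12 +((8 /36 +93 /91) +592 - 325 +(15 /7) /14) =2939851 /11466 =256.40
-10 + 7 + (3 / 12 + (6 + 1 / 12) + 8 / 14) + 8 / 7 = 106 / 21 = 5.05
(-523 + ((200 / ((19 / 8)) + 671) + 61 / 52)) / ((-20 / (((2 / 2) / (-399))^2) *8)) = -76861 / 8388831360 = -0.00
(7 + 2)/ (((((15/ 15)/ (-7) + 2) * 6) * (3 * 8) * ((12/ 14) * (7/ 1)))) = 7/ 1248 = 0.01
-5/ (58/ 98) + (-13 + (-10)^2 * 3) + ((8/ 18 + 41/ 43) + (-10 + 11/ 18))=6073007/ 22446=270.56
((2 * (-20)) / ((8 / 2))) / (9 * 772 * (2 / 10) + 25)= -50 / 7073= -0.01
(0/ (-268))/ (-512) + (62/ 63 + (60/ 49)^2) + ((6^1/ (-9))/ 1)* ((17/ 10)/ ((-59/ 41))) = 20851961/ 6374655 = 3.27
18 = 18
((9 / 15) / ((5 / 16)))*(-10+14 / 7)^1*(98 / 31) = -37632 / 775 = -48.56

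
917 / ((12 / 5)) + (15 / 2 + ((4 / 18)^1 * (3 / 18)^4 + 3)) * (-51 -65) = -2437591 / 2916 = -835.94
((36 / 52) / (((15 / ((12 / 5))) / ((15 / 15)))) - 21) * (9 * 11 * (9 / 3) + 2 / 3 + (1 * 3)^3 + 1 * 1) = -2210951 / 325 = -6802.93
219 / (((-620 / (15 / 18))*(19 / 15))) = -1095 / 4712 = -0.23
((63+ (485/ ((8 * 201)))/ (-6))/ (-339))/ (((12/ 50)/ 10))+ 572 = 5536555777/ 9812016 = 564.26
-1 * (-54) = 54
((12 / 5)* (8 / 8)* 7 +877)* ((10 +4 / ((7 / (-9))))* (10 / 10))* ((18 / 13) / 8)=683757 / 910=751.38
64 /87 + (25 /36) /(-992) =761131 /1035648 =0.73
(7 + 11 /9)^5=2219006624 /59049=37579.07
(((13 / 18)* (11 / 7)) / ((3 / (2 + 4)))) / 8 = 143 / 504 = 0.28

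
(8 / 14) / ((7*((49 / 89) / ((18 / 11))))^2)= 0.10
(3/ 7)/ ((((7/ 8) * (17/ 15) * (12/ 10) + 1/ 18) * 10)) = 270/ 7847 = 0.03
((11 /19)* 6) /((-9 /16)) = -352 /57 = -6.18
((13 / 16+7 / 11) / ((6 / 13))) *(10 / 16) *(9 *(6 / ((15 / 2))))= 9945 / 704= 14.13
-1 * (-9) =9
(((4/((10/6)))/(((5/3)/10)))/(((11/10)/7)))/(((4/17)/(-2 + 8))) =2336.73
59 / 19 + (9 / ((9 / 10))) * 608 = 115579 / 19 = 6083.11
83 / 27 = 3.07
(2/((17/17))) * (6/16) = 3/4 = 0.75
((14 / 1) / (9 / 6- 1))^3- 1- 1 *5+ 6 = 21952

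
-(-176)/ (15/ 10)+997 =3343/ 3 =1114.33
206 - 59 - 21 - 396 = -270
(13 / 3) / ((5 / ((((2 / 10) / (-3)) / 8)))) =-13 / 1800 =-0.01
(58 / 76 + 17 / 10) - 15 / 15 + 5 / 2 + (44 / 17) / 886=5675023 / 1430890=3.97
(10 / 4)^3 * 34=2125 / 4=531.25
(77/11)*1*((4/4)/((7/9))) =9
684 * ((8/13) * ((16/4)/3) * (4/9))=9728/39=249.44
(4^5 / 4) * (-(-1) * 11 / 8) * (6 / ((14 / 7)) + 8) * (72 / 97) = 278784 / 97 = 2874.06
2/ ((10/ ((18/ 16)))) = 9/ 40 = 0.22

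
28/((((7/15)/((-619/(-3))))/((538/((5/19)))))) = 25309672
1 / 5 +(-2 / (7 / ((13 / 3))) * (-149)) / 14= 9832 / 735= 13.38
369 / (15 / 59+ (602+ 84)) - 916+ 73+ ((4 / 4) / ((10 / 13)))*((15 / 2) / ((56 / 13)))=-7620214221 / 9069536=-840.20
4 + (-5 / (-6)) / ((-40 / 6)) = 31 / 8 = 3.88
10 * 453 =4530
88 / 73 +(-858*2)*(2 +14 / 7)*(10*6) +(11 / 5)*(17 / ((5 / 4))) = -751551196 / 1825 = -411808.87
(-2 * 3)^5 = -7776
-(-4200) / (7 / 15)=9000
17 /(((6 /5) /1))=14.17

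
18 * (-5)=-90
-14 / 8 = -1.75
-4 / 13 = -0.31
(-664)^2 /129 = 440896 /129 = 3417.80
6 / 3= 2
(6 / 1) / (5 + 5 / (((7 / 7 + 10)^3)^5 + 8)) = 12531744508246977 / 10443120423539150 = 1.20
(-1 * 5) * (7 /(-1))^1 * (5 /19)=175 /19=9.21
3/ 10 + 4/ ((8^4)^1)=1541/ 5120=0.30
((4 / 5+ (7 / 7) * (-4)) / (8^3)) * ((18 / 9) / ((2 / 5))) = -1 / 32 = -0.03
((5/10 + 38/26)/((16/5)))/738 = 85/102336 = 0.00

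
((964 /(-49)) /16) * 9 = -2169 /196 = -11.07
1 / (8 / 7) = 0.88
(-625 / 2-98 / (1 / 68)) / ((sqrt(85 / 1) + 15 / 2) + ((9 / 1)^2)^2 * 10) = -366224391 / 3444524977 + 27906 * sqrt(85) / 17222624885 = -0.11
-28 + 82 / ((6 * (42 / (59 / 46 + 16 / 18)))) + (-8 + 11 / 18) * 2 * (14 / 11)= -46.10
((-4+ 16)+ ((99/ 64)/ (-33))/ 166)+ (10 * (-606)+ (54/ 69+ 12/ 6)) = -1477161029/ 244352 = -6045.22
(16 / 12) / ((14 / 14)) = 4 / 3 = 1.33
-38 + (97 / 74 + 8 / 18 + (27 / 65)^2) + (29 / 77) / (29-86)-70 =-436690655393 / 4116662550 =-106.08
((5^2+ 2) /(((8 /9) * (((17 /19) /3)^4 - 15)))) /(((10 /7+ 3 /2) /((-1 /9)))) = 1995084189 /25954065016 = 0.08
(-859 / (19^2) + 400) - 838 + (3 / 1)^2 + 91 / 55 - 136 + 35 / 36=-403673959 / 714780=-564.75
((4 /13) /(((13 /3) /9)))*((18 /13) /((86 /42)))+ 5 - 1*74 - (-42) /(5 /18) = 39031701 /472355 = 82.63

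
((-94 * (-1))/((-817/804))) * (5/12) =-31490/817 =-38.54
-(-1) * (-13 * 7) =-91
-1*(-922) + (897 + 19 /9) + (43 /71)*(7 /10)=11639609 /6390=1821.54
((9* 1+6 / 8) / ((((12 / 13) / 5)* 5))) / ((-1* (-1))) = 169 / 16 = 10.56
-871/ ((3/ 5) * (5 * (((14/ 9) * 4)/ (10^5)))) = -32662500/ 7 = -4666071.43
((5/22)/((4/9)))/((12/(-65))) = -975/352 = -2.77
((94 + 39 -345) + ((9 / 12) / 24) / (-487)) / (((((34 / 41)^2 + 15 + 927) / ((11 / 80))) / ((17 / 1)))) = -1038542447723 / 1975624821760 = -0.53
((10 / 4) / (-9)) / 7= -5 / 126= -0.04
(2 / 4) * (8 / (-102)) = -2 / 51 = -0.04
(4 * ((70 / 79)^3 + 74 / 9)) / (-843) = -158287544 / 3740686893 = -0.04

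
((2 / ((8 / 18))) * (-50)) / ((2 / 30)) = -3375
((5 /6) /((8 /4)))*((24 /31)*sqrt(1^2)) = 0.32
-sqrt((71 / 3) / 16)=-sqrt(213) / 12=-1.22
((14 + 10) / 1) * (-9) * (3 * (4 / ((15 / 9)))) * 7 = -54432 / 5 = -10886.40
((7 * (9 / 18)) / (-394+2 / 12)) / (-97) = 21 / 229211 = 0.00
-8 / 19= -0.42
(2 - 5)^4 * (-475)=-38475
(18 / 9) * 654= 1308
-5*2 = -10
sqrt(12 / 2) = sqrt(6) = 2.45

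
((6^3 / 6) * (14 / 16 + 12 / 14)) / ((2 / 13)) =11349 / 28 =405.32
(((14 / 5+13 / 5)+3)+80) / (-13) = -34 / 5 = -6.80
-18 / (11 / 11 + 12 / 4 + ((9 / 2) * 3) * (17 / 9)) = -36 / 59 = -0.61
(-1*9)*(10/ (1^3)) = -90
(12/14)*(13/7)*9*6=4212/49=85.96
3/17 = 0.18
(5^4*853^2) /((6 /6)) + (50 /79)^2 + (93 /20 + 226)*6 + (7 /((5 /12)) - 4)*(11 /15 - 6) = 425720711147743 /936150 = 454756941.89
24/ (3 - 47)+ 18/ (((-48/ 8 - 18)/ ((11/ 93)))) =-865/ 1364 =-0.63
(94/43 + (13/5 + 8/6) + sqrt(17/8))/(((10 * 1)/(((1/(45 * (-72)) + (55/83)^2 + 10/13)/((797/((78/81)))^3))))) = 59239070267 * sqrt(34)/1112083650559438846200 + 233816610343849/179323488652709513949750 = 0.00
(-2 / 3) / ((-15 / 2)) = 4 / 45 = 0.09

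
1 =1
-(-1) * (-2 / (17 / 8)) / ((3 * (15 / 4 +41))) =-64 / 9129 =-0.01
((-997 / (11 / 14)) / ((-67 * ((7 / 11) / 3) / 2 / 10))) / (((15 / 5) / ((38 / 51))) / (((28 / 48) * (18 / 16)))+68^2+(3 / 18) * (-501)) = 0.39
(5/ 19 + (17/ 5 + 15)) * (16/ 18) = 1576/ 95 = 16.59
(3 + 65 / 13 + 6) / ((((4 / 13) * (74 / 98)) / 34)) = 75803 / 37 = 2048.73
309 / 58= 5.33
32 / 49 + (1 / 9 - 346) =-152249 / 441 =-345.24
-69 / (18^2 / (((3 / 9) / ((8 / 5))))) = -115 / 2592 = -0.04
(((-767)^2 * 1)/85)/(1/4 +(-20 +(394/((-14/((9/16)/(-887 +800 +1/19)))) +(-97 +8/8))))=-108847583936/1817541485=-59.89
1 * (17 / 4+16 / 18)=5.14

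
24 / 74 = 12 / 37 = 0.32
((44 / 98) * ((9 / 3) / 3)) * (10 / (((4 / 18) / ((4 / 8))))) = 495 / 49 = 10.10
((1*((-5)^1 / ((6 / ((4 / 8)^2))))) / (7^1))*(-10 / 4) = 25 / 336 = 0.07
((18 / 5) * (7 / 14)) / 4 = 9 / 20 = 0.45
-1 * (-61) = 61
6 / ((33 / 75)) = 150 / 11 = 13.64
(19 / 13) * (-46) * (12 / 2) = -5244 / 13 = -403.38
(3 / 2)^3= 27 / 8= 3.38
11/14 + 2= 39/14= 2.79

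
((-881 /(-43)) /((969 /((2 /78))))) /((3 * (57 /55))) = 48455 /277877223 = 0.00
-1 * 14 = -14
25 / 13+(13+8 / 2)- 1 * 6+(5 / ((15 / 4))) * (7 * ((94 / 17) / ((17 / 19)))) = 795760 / 11271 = 70.60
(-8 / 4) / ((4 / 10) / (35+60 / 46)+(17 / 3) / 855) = -4283550 / 37793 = -113.34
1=1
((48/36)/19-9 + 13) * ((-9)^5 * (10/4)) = -11416140/19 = -600849.47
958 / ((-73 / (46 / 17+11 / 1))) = -223214 / 1241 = -179.87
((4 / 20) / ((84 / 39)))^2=169 / 19600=0.01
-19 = -19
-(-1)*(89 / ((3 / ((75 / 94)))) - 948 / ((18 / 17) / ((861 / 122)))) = -36095729 / 5734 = -6295.03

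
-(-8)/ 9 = 8/ 9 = 0.89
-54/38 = -1.42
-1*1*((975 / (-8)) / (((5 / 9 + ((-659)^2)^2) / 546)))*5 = 1711125 / 969942790088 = 0.00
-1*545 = -545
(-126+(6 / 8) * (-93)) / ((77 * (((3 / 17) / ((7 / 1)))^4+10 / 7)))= -22431151449 / 12604992884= -1.78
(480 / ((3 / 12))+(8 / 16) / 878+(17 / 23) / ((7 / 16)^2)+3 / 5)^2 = 362623220973004001761 / 97912212403600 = 3703554.56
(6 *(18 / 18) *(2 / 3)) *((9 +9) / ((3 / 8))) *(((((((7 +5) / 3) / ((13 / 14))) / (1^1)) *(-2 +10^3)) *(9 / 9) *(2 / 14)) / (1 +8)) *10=5109760 / 39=131019.49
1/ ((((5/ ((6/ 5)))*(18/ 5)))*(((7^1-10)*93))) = -1/ 4185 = -0.00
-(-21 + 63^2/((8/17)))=-67305/8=-8413.12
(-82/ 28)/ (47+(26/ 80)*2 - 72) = 410/ 3409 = 0.12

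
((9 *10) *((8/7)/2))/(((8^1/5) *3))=75/7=10.71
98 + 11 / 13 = 1285 / 13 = 98.85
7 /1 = 7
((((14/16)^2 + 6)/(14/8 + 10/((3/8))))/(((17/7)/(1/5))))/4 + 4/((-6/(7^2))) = -181766641/5565120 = -32.66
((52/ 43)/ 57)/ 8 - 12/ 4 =-3.00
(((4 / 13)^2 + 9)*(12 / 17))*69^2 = 87811884 / 2873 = 30564.53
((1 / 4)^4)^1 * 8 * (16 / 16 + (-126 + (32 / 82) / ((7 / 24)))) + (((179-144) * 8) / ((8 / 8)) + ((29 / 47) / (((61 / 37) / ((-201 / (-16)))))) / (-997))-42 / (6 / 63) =-164.87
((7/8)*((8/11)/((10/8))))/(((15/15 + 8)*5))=28/2475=0.01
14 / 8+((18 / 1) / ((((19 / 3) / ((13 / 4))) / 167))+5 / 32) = 939031 / 608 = 1544.46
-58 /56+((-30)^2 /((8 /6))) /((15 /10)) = 12571 /28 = 448.96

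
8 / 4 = 2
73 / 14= 5.21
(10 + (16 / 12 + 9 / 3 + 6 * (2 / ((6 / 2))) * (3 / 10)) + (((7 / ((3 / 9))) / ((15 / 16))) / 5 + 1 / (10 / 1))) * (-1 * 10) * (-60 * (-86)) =-1037848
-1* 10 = -10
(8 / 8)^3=1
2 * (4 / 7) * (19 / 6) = 76 / 21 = 3.62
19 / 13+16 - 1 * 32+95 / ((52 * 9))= -14.34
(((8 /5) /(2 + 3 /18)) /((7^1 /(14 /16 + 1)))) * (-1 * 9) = -1.78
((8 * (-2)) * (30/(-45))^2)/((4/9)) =-16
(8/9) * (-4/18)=-0.20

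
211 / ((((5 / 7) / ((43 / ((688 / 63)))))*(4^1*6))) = 31017 / 640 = 48.46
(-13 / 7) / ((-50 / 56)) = 52 / 25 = 2.08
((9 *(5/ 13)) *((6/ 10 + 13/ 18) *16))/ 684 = 0.11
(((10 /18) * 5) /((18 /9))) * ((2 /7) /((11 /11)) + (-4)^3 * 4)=-22375 /63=-355.16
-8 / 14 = -4 / 7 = -0.57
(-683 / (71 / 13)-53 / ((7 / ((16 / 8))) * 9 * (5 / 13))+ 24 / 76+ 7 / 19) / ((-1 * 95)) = 54708992 / 40368825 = 1.36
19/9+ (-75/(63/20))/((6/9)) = -2117/63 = -33.60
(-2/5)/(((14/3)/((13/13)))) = -3/35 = -0.09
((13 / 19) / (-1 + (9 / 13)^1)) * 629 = -106301 / 76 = -1398.70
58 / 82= 29 / 41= 0.71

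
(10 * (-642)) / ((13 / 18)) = -115560 / 13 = -8889.23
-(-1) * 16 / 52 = 4 / 13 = 0.31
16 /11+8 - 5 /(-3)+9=664 /33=20.12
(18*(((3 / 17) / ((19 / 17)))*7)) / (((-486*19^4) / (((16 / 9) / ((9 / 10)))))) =-1120 / 1805076171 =-0.00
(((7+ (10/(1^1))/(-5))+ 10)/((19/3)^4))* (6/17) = 7290/2215457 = 0.00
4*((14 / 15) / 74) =28 / 555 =0.05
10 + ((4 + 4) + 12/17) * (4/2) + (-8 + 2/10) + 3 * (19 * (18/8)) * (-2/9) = -1511/170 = -8.89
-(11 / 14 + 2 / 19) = -237 / 266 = -0.89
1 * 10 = 10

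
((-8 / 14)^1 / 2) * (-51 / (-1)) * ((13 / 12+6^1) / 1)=-1445 / 14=-103.21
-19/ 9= -2.11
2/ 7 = 0.29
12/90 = 2/15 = 0.13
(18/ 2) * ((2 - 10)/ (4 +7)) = -72/ 11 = -6.55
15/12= 5/4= 1.25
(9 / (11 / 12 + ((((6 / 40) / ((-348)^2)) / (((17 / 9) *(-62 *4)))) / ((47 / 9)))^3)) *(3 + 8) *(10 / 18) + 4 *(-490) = -792354625542526136407168542194663960 / 417028750285540071793246601156951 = -1900.00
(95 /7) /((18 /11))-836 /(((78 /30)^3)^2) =3398140405 /608177934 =5.59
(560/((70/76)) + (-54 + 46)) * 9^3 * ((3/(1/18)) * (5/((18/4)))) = 26244000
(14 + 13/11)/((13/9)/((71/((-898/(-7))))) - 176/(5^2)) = -18674775/5449378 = -3.43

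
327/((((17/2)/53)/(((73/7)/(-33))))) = -843442/1309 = -644.34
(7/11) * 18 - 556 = -5990/11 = -544.55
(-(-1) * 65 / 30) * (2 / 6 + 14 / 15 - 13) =-1144 / 45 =-25.42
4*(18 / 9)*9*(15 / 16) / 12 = 45 / 8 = 5.62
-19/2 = -9.50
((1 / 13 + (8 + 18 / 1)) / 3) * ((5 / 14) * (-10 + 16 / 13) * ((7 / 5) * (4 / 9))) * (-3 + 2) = 8588 / 507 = 16.94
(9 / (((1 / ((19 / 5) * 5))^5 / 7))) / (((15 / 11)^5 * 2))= 16541911.35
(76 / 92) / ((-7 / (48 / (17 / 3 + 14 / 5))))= -13680 / 20447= -0.67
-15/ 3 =-5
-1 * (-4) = 4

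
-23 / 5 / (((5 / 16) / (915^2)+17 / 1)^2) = -33017346282240 / 2074350759691681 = -0.02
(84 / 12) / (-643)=-7 / 643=-0.01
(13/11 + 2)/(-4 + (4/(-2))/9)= -315/418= -0.75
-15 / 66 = -5 / 22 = -0.23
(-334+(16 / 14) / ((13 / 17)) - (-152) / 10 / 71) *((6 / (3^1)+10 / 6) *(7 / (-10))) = 59040707 / 69225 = 852.88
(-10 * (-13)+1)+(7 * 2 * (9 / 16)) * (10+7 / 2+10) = 5057 / 16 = 316.06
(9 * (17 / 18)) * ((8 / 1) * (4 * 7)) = 1904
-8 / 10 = -4 / 5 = -0.80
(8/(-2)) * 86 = -344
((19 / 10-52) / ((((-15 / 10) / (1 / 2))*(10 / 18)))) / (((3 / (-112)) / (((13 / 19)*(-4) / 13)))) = 112224 / 475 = 236.26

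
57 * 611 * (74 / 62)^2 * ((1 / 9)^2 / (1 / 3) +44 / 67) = 19945364855 / 579483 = 34419.24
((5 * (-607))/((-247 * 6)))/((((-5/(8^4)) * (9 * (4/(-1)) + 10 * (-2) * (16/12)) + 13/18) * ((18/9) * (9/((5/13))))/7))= 27193600/70908513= 0.38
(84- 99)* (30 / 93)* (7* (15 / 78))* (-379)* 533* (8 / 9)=108773000 / 93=1169602.15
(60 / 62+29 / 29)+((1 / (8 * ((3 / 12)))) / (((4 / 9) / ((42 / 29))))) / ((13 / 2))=51853 / 23374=2.22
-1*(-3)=3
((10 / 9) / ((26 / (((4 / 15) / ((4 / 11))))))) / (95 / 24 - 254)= -88 / 702117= -0.00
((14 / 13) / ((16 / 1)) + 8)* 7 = 56.47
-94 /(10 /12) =-564 /5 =-112.80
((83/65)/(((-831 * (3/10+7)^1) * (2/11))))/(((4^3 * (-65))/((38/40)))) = 17347/65613100800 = 0.00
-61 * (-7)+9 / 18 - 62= 731 / 2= 365.50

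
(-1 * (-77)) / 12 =6.42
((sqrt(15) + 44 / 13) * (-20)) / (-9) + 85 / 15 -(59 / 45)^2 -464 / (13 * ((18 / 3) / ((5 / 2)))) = -89578 / 26325 + 20 * sqrt(15) / 9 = 5.20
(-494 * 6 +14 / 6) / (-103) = 8885 / 309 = 28.75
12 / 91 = 0.13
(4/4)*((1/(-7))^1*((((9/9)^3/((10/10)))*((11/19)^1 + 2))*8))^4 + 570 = 84117466/130321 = 645.46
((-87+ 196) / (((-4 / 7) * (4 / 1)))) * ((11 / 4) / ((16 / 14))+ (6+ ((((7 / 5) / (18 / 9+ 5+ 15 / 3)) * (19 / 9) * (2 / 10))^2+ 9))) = -830.18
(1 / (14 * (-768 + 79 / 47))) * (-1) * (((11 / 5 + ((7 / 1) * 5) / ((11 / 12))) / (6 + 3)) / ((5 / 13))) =1357031 / 1247989050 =0.00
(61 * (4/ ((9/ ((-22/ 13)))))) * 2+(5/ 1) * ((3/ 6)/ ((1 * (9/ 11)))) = -6919/ 78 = -88.71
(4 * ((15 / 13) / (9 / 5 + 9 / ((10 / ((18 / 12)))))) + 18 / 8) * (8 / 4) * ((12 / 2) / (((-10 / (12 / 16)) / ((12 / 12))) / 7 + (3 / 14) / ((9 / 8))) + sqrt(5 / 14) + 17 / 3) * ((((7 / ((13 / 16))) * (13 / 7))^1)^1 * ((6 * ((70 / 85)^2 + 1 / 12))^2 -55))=-15416247041 / 1753941 -1185865157 * sqrt(70) / 4092529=-11213.82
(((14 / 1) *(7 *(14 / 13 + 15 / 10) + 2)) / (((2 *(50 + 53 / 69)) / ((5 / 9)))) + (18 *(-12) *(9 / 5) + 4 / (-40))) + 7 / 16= -4228870309 / 10929360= -386.93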